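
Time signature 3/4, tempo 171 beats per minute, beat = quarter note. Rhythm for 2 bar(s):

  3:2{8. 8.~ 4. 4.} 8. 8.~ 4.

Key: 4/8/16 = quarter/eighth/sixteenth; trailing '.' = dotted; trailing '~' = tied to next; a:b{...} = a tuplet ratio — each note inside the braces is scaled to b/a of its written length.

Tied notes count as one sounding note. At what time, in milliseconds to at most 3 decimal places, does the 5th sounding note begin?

1. 0.0ms @ 0 + 175.439ms (1/2)
2. 175.439ms @ 1/2 + 526.316ms (3/2)
3. 701.754ms @ 2 + 350.877ms (1)
4. 1052.632ms @ 3 + 263.158ms (3/4)
5. 1315.789ms @ 15/4 + 789.474ms (9/4)

note 5 onset = 15/4b = 1315.789ms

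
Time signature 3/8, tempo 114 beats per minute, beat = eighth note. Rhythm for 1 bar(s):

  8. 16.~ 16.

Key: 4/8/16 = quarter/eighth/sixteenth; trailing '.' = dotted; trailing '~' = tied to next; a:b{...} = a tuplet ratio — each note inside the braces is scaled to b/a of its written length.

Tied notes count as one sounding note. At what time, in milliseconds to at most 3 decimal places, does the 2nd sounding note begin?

note 2 onset = 3/2b = 789.474ms

1. 0.0ms @ 0 + 789.474ms (3/2)
2. 789.474ms @ 3/2 + 789.474ms (3/2)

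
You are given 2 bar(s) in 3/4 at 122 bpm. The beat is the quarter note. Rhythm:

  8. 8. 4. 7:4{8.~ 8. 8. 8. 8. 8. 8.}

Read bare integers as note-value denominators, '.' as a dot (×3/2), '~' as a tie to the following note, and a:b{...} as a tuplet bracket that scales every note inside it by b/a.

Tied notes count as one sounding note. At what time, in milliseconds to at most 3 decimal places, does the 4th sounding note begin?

note 4 onset = 3b = 1475.41ms

1. 0.0ms @ 0 + 368.852ms (3/4)
2. 368.852ms @ 3/4 + 368.852ms (3/4)
3. 737.705ms @ 3/2 + 737.705ms (3/2)
4. 1475.41ms @ 3 + 421.546ms (6/7)
5. 1896.956ms @ 27/7 + 210.773ms (3/7)
6. 2107.728ms @ 30/7 + 210.773ms (3/7)
7. 2318.501ms @ 33/7 + 210.773ms (3/7)
8. 2529.274ms @ 36/7 + 210.773ms (3/7)
9. 2740.047ms @ 39/7 + 210.773ms (3/7)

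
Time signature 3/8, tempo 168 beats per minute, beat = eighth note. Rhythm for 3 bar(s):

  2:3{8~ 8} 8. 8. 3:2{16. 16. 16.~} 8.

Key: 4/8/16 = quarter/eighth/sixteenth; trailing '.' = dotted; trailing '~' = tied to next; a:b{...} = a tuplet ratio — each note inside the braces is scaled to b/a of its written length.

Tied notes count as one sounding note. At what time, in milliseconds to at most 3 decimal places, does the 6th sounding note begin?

1. 0.0ms @ 0 + 1071.429ms (3)
2. 1071.429ms @ 3 + 535.714ms (3/2)
3. 1607.143ms @ 9/2 + 535.714ms (3/2)
4. 2142.857ms @ 6 + 178.571ms (1/2)
5. 2321.429ms @ 13/2 + 178.571ms (1/2)
6. 2500.0ms @ 7 + 714.286ms (2)

note 6 onset = 7b = 2500.0ms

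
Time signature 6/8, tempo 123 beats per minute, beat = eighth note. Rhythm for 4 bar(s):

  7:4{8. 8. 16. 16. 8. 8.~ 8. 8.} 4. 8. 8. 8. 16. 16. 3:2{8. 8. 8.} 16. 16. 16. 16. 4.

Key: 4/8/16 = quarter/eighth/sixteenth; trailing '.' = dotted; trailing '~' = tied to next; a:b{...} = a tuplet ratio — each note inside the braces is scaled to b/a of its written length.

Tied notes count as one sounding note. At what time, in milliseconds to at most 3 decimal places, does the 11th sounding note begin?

note 11 onset = 12b = 5853.659ms

1. 0.0ms @ 0 + 418.118ms (6/7)
2. 418.118ms @ 6/7 + 418.118ms (6/7)
3. 836.237ms @ 12/7 + 209.059ms (3/7)
4. 1045.296ms @ 15/7 + 209.059ms (3/7)
5. 1254.355ms @ 18/7 + 418.118ms (6/7)
6. 1672.474ms @ 24/7 + 836.237ms (12/7)
7. 2508.711ms @ 36/7 + 418.118ms (6/7)
8. 2926.829ms @ 6 + 1463.415ms (3)
9. 4390.244ms @ 9 + 731.707ms (3/2)
10. 5121.951ms @ 21/2 + 731.707ms (3/2)
11. 5853.659ms @ 12 + 731.707ms (3/2)
12. 6585.366ms @ 27/2 + 365.854ms (3/4)
13. 6951.22ms @ 57/4 + 365.854ms (3/4)
14. 7317.073ms @ 15 + 487.805ms (1)
15. 7804.878ms @ 16 + 487.805ms (1)
16. 8292.683ms @ 17 + 487.805ms (1)
17. 8780.488ms @ 18 + 365.854ms (3/4)
18. 9146.341ms @ 75/4 + 365.854ms (3/4)
19. 9512.195ms @ 39/2 + 365.854ms (3/4)
20. 9878.049ms @ 81/4 + 365.854ms (3/4)
21. 10243.902ms @ 21 + 1463.415ms (3)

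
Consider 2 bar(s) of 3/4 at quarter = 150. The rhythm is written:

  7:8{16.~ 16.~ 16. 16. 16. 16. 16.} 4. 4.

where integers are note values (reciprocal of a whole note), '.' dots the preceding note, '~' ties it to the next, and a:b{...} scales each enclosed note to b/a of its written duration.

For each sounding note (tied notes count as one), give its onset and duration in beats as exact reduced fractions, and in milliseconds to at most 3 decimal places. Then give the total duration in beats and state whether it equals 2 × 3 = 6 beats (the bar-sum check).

1) 0.0ms=0b +514.286ms=9/7b
2) 514.286ms=9/7b +171.429ms=3/7b
3) 685.714ms=12/7b +171.429ms=3/7b
4) 857.143ms=15/7b +171.429ms=3/7b
5) 1028.571ms=18/7b +171.429ms=3/7b
6) 1200.0ms=3b +600.0ms=3/2b
7) 1800.0ms=9/2b +600.0ms=3/2b
Σ=6b of 6 (150bpm 3/4) — PASS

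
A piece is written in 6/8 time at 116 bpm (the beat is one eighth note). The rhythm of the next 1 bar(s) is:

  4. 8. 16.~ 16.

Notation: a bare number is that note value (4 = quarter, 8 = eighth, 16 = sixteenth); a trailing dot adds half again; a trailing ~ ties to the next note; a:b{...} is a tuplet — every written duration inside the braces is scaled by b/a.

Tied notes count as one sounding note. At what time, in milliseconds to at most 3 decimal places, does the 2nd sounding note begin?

1. 0.0ms @ 0 + 1551.724ms (3)
2. 1551.724ms @ 3 + 775.862ms (3/2)
3. 2327.586ms @ 9/2 + 775.862ms (3/2)

note 2 onset = 3b = 1551.724ms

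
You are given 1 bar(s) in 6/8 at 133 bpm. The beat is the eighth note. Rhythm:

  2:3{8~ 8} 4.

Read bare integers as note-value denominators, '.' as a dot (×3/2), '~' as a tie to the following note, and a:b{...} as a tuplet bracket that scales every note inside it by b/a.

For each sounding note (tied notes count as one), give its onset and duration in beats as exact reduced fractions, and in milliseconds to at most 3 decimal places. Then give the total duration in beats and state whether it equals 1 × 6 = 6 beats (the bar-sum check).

1) 0.0ms=0b +1353.383ms=3b
2) 1353.383ms=3b +1353.383ms=3b
Σ=6b of 6 (133bpm 6/8) — PASS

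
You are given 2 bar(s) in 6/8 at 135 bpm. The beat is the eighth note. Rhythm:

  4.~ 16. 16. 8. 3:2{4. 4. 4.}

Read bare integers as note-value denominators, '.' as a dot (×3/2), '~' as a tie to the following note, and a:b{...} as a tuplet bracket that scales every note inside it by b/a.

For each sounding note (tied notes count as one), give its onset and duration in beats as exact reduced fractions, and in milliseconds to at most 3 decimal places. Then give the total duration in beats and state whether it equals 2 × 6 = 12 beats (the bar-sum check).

1) 0.0ms=0b +1666.667ms=15/4b
2) 1666.667ms=15/4b +333.333ms=3/4b
3) 2000.0ms=9/2b +666.667ms=3/2b
4) 2666.667ms=6b +888.889ms=2b
5) 3555.556ms=8b +888.889ms=2b
6) 4444.444ms=10b +888.889ms=2b
Σ=12b of 12 (135bpm 6/8) — PASS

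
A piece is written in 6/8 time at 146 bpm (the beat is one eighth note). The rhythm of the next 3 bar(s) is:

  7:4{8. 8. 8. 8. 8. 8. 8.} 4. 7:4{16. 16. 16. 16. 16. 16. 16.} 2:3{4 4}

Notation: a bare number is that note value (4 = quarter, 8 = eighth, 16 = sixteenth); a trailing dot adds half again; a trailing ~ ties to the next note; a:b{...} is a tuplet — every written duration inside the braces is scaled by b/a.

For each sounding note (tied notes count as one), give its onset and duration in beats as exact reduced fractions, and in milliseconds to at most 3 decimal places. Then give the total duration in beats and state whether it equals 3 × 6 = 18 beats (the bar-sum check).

1) 0.0ms=0b +352.25ms=6/7b
2) 352.25ms=6/7b +352.25ms=6/7b
3) 704.501ms=12/7b +352.25ms=6/7b
4) 1056.751ms=18/7b +352.25ms=6/7b
5) 1409.002ms=24/7b +352.25ms=6/7b
6) 1761.252ms=30/7b +352.25ms=6/7b
7) 2113.503ms=36/7b +352.25ms=6/7b
8) 2465.753ms=6b +1232.877ms=3b
9) 3698.63ms=9b +176.125ms=3/7b
10) 3874.755ms=66/7b +176.125ms=3/7b
11) 4050.881ms=69/7b +176.125ms=3/7b
12) 4227.006ms=72/7b +176.125ms=3/7b
13) 4403.131ms=75/7b +176.125ms=3/7b
14) 4579.256ms=78/7b +176.125ms=3/7b
15) 4755.382ms=81/7b +176.125ms=3/7b
16) 4931.507ms=12b +1232.877ms=3b
17) 6164.384ms=15b +1232.877ms=3b
Σ=18b of 18 (146bpm 6/8) — PASS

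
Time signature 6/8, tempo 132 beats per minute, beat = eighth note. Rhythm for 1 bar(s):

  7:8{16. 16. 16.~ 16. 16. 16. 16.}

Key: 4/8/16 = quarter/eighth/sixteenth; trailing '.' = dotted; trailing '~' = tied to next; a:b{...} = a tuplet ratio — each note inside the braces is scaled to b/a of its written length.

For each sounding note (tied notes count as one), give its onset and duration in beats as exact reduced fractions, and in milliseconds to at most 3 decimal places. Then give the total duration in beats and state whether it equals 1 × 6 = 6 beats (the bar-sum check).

1) 0.0ms=0b +389.61ms=6/7b
2) 389.61ms=6/7b +389.61ms=6/7b
3) 779.221ms=12/7b +779.221ms=12/7b
4) 1558.442ms=24/7b +389.61ms=6/7b
5) 1948.052ms=30/7b +389.61ms=6/7b
6) 2337.662ms=36/7b +389.61ms=6/7b
Σ=6b of 6 (132bpm 6/8) — PASS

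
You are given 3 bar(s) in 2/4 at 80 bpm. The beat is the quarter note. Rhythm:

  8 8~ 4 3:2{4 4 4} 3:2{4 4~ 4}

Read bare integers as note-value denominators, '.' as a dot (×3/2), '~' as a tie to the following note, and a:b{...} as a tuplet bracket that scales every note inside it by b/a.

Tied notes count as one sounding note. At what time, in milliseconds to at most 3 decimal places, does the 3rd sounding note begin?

1. 0.0ms @ 0 + 375.0ms (1/2)
2. 375.0ms @ 1/2 + 1125.0ms (3/2)
3. 1500.0ms @ 2 + 500.0ms (2/3)
4. 2000.0ms @ 8/3 + 500.0ms (2/3)
5. 2500.0ms @ 10/3 + 500.0ms (2/3)
6. 3000.0ms @ 4 + 500.0ms (2/3)
7. 3500.0ms @ 14/3 + 1000.0ms (4/3)

note 3 onset = 2b = 1500.0ms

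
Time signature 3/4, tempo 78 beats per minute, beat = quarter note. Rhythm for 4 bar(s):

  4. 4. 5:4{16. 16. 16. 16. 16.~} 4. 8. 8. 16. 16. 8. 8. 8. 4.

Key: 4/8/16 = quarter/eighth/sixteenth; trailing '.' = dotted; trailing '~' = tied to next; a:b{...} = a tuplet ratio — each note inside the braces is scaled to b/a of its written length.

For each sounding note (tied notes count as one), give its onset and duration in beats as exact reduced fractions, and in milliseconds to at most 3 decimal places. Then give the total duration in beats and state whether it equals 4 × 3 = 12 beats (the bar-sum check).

1) 0.0ms=0b +1153.846ms=3/2b
2) 1153.846ms=3/2b +1153.846ms=3/2b
3) 2307.692ms=3b +230.769ms=3/10b
4) 2538.462ms=33/10b +230.769ms=3/10b
5) 2769.231ms=18/5b +230.769ms=3/10b
6) 3000.0ms=39/10b +230.769ms=3/10b
7) 3230.769ms=21/5b +1384.615ms=9/5b
8) 4615.385ms=6b +576.923ms=3/4b
9) 5192.308ms=27/4b +576.923ms=3/4b
10) 5769.231ms=15/2b +288.462ms=3/8b
11) 6057.692ms=63/8b +288.462ms=3/8b
12) 6346.154ms=33/4b +576.923ms=3/4b
13) 6923.077ms=9b +576.923ms=3/4b
14) 7500.0ms=39/4b +576.923ms=3/4b
15) 8076.923ms=21/2b +1153.846ms=3/2b
Σ=12b of 12 (78bpm 3/4) — PASS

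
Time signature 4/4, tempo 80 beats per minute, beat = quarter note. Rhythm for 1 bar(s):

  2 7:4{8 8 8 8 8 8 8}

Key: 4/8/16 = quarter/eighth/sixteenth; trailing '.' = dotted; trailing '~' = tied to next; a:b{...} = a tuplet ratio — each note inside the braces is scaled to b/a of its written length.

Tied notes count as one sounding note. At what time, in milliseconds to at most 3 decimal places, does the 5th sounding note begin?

1. 0.0ms @ 0 + 1500.0ms (2)
2. 1500.0ms @ 2 + 214.286ms (2/7)
3. 1714.286ms @ 16/7 + 214.286ms (2/7)
4. 1928.571ms @ 18/7 + 214.286ms (2/7)
5. 2142.857ms @ 20/7 + 214.286ms (2/7)
6. 2357.143ms @ 22/7 + 214.286ms (2/7)
7. 2571.429ms @ 24/7 + 214.286ms (2/7)
8. 2785.714ms @ 26/7 + 214.286ms (2/7)

note 5 onset = 20/7b = 2142.857ms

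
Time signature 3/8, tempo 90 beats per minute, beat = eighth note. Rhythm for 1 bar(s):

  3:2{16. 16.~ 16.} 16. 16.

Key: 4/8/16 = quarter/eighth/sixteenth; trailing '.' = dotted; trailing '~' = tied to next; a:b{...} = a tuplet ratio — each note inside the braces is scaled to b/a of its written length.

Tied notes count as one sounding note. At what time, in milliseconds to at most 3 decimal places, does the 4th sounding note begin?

note 4 onset = 9/4b = 1500.0ms

1. 0.0ms @ 0 + 333.333ms (1/2)
2. 333.333ms @ 1/2 + 666.667ms (1)
3. 1000.0ms @ 3/2 + 500.0ms (3/4)
4. 1500.0ms @ 9/4 + 500.0ms (3/4)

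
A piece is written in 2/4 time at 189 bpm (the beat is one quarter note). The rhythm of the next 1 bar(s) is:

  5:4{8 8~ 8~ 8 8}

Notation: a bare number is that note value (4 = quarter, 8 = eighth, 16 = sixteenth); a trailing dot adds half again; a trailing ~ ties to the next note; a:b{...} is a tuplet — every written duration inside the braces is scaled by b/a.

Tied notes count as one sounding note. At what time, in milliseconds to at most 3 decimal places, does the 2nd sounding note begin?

1. 0.0ms @ 0 + 126.984ms (2/5)
2. 126.984ms @ 2/5 + 380.952ms (6/5)
3. 507.937ms @ 8/5 + 126.984ms (2/5)

note 2 onset = 2/5b = 126.984ms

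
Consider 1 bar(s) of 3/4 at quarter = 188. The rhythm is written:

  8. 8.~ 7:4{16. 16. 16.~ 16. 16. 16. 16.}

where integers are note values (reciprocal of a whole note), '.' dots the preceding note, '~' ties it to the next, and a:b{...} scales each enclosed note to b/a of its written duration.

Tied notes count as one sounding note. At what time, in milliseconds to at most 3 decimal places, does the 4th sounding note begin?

1. 0.0ms @ 0 + 239.362ms (3/4)
2. 239.362ms @ 3/4 + 307.751ms (27/28)
3. 547.112ms @ 12/7 + 68.389ms (3/14)
4. 615.502ms @ 27/14 + 136.778ms (3/7)
5. 752.28ms @ 33/14 + 68.389ms (3/14)
6. 820.669ms @ 18/7 + 68.389ms (3/14)
7. 889.058ms @ 39/14 + 68.389ms (3/14)

note 4 onset = 27/14b = 615.502ms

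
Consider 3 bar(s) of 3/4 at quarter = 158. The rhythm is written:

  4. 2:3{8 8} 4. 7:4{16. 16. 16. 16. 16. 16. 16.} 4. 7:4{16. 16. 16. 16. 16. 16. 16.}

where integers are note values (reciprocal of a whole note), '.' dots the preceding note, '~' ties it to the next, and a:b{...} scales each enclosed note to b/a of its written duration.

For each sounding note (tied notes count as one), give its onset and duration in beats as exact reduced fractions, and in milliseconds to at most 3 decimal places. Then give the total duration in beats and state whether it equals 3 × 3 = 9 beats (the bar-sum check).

1) 0.0ms=0b +569.62ms=3/2b
2) 569.62ms=3/2b +284.81ms=3/4b
3) 854.43ms=9/4b +284.81ms=3/4b
4) 1139.241ms=3b +569.62ms=3/2b
5) 1708.861ms=9/2b +81.374ms=3/14b
6) 1790.235ms=33/7b +81.374ms=3/14b
7) 1871.609ms=69/14b +81.374ms=3/14b
8) 1952.984ms=36/7b +81.374ms=3/14b
9) 2034.358ms=75/14b +81.374ms=3/14b
10) 2115.732ms=39/7b +81.374ms=3/14b
11) 2197.107ms=81/14b +81.374ms=3/14b
12) 2278.481ms=6b +569.62ms=3/2b
13) 2848.101ms=15/2b +81.374ms=3/14b
14) 2929.476ms=54/7b +81.374ms=3/14b
15) 3010.85ms=111/14b +81.374ms=3/14b
16) 3092.224ms=57/7b +81.374ms=3/14b
17) 3173.599ms=117/14b +81.374ms=3/14b
18) 3254.973ms=60/7b +81.374ms=3/14b
19) 3336.347ms=123/14b +81.374ms=3/14b
Σ=9b of 9 (158bpm 3/4) — PASS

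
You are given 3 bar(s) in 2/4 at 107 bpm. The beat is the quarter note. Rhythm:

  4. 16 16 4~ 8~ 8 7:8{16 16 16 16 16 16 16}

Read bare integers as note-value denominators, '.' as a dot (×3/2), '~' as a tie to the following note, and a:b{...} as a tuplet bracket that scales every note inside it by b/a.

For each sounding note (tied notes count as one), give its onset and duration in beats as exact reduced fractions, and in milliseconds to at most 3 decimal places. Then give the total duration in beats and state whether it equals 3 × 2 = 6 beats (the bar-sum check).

1) 0.0ms=0b +841.121ms=3/2b
2) 841.121ms=3/2b +140.187ms=1/4b
3) 981.308ms=7/4b +140.187ms=1/4b
4) 1121.495ms=2b +1121.495ms=2b
5) 2242.991ms=4b +160.214ms=2/7b
6) 2403.204ms=30/7b +160.214ms=2/7b
7) 2563.418ms=32/7b +160.214ms=2/7b
8) 2723.632ms=34/7b +160.214ms=2/7b
9) 2883.845ms=36/7b +160.214ms=2/7b
10) 3044.059ms=38/7b +160.214ms=2/7b
11) 3204.272ms=40/7b +160.214ms=2/7b
Σ=6b of 6 (107bpm 2/4) — PASS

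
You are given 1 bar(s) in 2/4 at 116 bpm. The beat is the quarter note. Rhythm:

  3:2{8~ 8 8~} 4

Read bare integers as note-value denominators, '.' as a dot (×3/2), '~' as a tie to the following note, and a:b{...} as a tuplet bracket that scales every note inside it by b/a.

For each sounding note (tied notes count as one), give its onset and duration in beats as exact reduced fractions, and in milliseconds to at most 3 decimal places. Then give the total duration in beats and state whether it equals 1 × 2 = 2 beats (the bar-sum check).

1) 0.0ms=0b +344.828ms=2/3b
2) 344.828ms=2/3b +689.655ms=4/3b
Σ=2b of 2 (116bpm 2/4) — PASS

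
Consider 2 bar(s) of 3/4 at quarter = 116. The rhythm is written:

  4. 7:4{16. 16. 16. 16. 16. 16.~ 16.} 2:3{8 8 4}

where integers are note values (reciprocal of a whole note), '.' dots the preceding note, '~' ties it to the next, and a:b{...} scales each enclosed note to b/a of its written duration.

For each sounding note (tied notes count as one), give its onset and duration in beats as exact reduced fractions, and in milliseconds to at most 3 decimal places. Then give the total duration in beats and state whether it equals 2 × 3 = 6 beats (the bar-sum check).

1) 0.0ms=0b +775.862ms=3/2b
2) 775.862ms=3/2b +110.837ms=3/14b
3) 886.7ms=12/7b +110.837ms=3/14b
4) 997.537ms=27/14b +110.837ms=3/14b
5) 1108.374ms=15/7b +110.837ms=3/14b
6) 1219.212ms=33/14b +110.837ms=3/14b
7) 1330.049ms=18/7b +221.675ms=3/7b
8) 1551.724ms=3b +387.931ms=3/4b
9) 1939.655ms=15/4b +387.931ms=3/4b
10) 2327.586ms=9/2b +775.862ms=3/2b
Σ=6b of 6 (116bpm 3/4) — PASS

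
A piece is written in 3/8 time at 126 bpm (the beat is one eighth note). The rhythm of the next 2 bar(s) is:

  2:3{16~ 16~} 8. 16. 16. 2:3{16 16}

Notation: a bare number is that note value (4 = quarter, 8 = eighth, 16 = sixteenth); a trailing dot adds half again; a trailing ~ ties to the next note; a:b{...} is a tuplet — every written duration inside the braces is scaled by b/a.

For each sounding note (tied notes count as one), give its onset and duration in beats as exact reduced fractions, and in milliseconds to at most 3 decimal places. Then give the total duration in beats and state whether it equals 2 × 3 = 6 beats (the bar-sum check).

1) 0.0ms=0b +1428.571ms=3b
2) 1428.571ms=3b +357.143ms=3/4b
3) 1785.714ms=15/4b +357.143ms=3/4b
4) 2142.857ms=9/2b +357.143ms=3/4b
5) 2500.0ms=21/4b +357.143ms=3/4b
Σ=6b of 6 (126bpm 3/8) — PASS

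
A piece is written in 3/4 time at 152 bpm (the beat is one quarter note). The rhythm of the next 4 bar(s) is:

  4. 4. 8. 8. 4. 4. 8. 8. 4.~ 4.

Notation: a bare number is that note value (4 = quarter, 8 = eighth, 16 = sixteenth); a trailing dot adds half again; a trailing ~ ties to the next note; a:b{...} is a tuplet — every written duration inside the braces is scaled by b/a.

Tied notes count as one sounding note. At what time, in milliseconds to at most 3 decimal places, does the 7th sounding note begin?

note 7 onset = 15/2b = 2960.526ms

1. 0.0ms @ 0 + 592.105ms (3/2)
2. 592.105ms @ 3/2 + 592.105ms (3/2)
3. 1184.211ms @ 3 + 296.053ms (3/4)
4. 1480.263ms @ 15/4 + 296.053ms (3/4)
5. 1776.316ms @ 9/2 + 592.105ms (3/2)
6. 2368.421ms @ 6 + 592.105ms (3/2)
7. 2960.526ms @ 15/2 + 296.053ms (3/4)
8. 3256.579ms @ 33/4 + 296.053ms (3/4)
9. 3552.632ms @ 9 + 1184.211ms (3)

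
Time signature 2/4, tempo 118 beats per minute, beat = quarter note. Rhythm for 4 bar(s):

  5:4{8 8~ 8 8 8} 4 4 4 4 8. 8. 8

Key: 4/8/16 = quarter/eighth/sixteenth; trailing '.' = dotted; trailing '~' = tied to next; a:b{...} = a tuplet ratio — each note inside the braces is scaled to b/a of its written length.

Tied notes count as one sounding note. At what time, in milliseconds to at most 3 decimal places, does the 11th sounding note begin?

note 11 onset = 15/2b = 3813.559ms

1. 0.0ms @ 0 + 203.39ms (2/5)
2. 203.39ms @ 2/5 + 406.78ms (4/5)
3. 610.169ms @ 6/5 + 203.39ms (2/5)
4. 813.559ms @ 8/5 + 203.39ms (2/5)
5. 1016.949ms @ 2 + 508.475ms (1)
6. 1525.424ms @ 3 + 508.475ms (1)
7. 2033.898ms @ 4 + 508.475ms (1)
8. 2542.373ms @ 5 + 508.475ms (1)
9. 3050.847ms @ 6 + 381.356ms (3/4)
10. 3432.203ms @ 27/4 + 381.356ms (3/4)
11. 3813.559ms @ 15/2 + 254.237ms (1/2)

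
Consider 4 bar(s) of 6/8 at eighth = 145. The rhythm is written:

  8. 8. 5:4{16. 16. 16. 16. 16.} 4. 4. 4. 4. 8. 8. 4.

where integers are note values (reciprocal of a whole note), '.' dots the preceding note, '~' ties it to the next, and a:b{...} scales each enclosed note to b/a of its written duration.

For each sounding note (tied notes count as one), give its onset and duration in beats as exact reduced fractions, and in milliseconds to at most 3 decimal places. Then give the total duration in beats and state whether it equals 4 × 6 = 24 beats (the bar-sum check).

1) 0.0ms=0b +620.69ms=3/2b
2) 620.69ms=3/2b +620.69ms=3/2b
3) 1241.379ms=3b +248.276ms=3/5b
4) 1489.655ms=18/5b +248.276ms=3/5b
5) 1737.931ms=21/5b +248.276ms=3/5b
6) 1986.207ms=24/5b +248.276ms=3/5b
7) 2234.483ms=27/5b +248.276ms=3/5b
8) 2482.759ms=6b +1241.379ms=3b
9) 3724.138ms=9b +1241.379ms=3b
10) 4965.517ms=12b +1241.379ms=3b
11) 6206.897ms=15b +1241.379ms=3b
12) 7448.276ms=18b +620.69ms=3/2b
13) 8068.966ms=39/2b +620.69ms=3/2b
14) 8689.655ms=21b +1241.379ms=3b
Σ=24b of 24 (145bpm 6/8) — PASS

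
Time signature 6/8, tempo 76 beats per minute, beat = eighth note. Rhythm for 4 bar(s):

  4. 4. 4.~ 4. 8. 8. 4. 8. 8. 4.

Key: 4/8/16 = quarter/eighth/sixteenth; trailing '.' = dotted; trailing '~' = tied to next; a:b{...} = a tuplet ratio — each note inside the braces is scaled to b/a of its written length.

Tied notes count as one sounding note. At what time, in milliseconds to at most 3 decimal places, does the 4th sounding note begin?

1. 0.0ms @ 0 + 2368.421ms (3)
2. 2368.421ms @ 3 + 2368.421ms (3)
3. 4736.842ms @ 6 + 4736.842ms (6)
4. 9473.684ms @ 12 + 1184.211ms (3/2)
5. 10657.895ms @ 27/2 + 1184.211ms (3/2)
6. 11842.105ms @ 15 + 2368.421ms (3)
7. 14210.526ms @ 18 + 1184.211ms (3/2)
8. 15394.737ms @ 39/2 + 1184.211ms (3/2)
9. 16578.947ms @ 21 + 2368.421ms (3)

note 4 onset = 12b = 9473.684ms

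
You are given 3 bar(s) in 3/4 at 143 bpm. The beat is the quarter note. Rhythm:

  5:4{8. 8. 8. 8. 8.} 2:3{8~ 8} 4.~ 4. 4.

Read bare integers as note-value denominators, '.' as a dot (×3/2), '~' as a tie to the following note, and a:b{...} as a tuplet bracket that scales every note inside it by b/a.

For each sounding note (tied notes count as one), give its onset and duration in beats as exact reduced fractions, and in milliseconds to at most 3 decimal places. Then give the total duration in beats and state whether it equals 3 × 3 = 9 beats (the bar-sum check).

1) 0.0ms=0b +251.748ms=3/5b
2) 251.748ms=3/5b +251.748ms=3/5b
3) 503.497ms=6/5b +251.748ms=3/5b
4) 755.245ms=9/5b +251.748ms=3/5b
5) 1006.993ms=12/5b +251.748ms=3/5b
6) 1258.741ms=3b +629.371ms=3/2b
7) 1888.112ms=9/2b +1258.741ms=3b
8) 3146.853ms=15/2b +629.371ms=3/2b
Σ=9b of 9 (143bpm 3/4) — PASS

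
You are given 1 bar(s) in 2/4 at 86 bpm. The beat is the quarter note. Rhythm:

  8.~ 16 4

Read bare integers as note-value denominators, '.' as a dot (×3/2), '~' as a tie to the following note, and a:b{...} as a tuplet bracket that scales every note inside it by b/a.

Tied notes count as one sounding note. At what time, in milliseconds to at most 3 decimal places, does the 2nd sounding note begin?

1. 0.0ms @ 0 + 697.674ms (1)
2. 697.674ms @ 1 + 697.674ms (1)

note 2 onset = 1b = 697.674ms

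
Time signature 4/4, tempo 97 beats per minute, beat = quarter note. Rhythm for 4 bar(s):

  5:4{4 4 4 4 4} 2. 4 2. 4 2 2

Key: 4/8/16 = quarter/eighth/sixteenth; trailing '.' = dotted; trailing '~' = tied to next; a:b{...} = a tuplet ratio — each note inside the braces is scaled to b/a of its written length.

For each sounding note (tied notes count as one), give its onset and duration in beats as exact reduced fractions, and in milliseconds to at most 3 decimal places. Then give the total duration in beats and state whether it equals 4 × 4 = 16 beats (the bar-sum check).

1) 0.0ms=0b +494.845ms=4/5b
2) 494.845ms=4/5b +494.845ms=4/5b
3) 989.691ms=8/5b +494.845ms=4/5b
4) 1484.536ms=12/5b +494.845ms=4/5b
5) 1979.381ms=16/5b +494.845ms=4/5b
6) 2474.227ms=4b +1855.67ms=3b
7) 4329.897ms=7b +618.557ms=1b
8) 4948.454ms=8b +1855.67ms=3b
9) 6804.124ms=11b +618.557ms=1b
10) 7422.68ms=12b +1237.113ms=2b
11) 8659.794ms=14b +1237.113ms=2b
Σ=16b of 16 (97bpm 4/4) — PASS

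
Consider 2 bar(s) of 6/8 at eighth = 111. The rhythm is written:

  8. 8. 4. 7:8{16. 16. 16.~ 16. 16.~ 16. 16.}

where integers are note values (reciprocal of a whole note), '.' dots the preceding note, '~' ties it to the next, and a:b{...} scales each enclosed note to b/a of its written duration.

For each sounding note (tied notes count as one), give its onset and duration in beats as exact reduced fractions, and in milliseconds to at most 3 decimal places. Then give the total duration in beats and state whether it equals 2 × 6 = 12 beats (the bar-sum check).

1) 0.0ms=0b +810.811ms=3/2b
2) 810.811ms=3/2b +810.811ms=3/2b
3) 1621.622ms=3b +1621.622ms=3b
4) 3243.243ms=6b +463.32ms=6/7b
5) 3706.564ms=48/7b +463.32ms=6/7b
6) 4169.884ms=54/7b +926.641ms=12/7b
7) 5096.525ms=66/7b +926.641ms=12/7b
8) 6023.166ms=78/7b +463.32ms=6/7b
Σ=12b of 12 (111bpm 6/8) — PASS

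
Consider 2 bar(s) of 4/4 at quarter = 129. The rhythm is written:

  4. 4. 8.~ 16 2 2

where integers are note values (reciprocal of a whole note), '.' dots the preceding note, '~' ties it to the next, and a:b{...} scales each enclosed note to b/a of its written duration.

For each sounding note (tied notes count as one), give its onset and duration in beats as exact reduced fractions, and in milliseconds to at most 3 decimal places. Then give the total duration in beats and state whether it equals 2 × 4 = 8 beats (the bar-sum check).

1) 0.0ms=0b +697.674ms=3/2b
2) 697.674ms=3/2b +697.674ms=3/2b
3) 1395.349ms=3b +465.116ms=1b
4) 1860.465ms=4b +930.233ms=2b
5) 2790.698ms=6b +930.233ms=2b
Σ=8b of 8 (129bpm 4/4) — PASS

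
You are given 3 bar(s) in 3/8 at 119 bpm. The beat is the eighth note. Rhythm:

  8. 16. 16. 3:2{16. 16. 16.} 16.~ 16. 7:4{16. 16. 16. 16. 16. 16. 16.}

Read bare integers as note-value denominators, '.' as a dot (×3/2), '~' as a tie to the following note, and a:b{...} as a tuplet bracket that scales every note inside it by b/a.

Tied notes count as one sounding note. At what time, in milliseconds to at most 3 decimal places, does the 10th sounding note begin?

note 10 onset = 48/7b = 3457.383ms

1. 0.0ms @ 0 + 756.303ms (3/2)
2. 756.303ms @ 3/2 + 378.151ms (3/4)
3. 1134.454ms @ 9/4 + 378.151ms (3/4)
4. 1512.605ms @ 3 + 252.101ms (1/2)
5. 1764.706ms @ 7/2 + 252.101ms (1/2)
6. 2016.807ms @ 4 + 252.101ms (1/2)
7. 2268.908ms @ 9/2 + 756.303ms (3/2)
8. 3025.21ms @ 6 + 216.086ms (3/7)
9. 3241.297ms @ 45/7 + 216.086ms (3/7)
10. 3457.383ms @ 48/7 + 216.086ms (3/7)
11. 3673.469ms @ 51/7 + 216.086ms (3/7)
12. 3889.556ms @ 54/7 + 216.086ms (3/7)
13. 4105.642ms @ 57/7 + 216.086ms (3/7)
14. 4321.729ms @ 60/7 + 216.086ms (3/7)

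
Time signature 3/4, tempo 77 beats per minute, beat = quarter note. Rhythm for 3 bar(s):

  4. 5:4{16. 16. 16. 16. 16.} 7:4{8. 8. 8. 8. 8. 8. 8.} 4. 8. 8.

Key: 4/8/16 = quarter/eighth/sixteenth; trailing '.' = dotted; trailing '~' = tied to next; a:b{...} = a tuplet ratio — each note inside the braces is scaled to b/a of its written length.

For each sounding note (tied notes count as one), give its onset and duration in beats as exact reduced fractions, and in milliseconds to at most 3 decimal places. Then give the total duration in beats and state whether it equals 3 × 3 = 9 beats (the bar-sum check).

1) 0.0ms=0b +1168.831ms=3/2b
2) 1168.831ms=3/2b +233.766ms=3/10b
3) 1402.597ms=9/5b +233.766ms=3/10b
4) 1636.364ms=21/10b +233.766ms=3/10b
5) 1870.13ms=12/5b +233.766ms=3/10b
6) 2103.896ms=27/10b +233.766ms=3/10b
7) 2337.662ms=3b +333.952ms=3/7b
8) 2671.614ms=24/7b +333.952ms=3/7b
9) 3005.566ms=27/7b +333.952ms=3/7b
10) 3339.518ms=30/7b +333.952ms=3/7b
11) 3673.469ms=33/7b +333.952ms=3/7b
12) 4007.421ms=36/7b +333.952ms=3/7b
13) 4341.373ms=39/7b +333.952ms=3/7b
14) 4675.325ms=6b +1168.831ms=3/2b
15) 5844.156ms=15/2b +584.416ms=3/4b
16) 6428.571ms=33/4b +584.416ms=3/4b
Σ=9b of 9 (77bpm 3/4) — PASS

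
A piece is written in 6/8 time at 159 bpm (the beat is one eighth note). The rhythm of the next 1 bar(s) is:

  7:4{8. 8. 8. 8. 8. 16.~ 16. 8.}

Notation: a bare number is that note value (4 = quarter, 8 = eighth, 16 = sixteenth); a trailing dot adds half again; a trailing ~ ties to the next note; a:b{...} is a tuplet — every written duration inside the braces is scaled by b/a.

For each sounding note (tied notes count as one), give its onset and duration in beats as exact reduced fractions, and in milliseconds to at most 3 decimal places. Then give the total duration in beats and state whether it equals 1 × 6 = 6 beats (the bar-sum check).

1) 0.0ms=0b +323.45ms=6/7b
2) 323.45ms=6/7b +323.45ms=6/7b
3) 646.9ms=12/7b +323.45ms=6/7b
4) 970.35ms=18/7b +323.45ms=6/7b
5) 1293.801ms=24/7b +323.45ms=6/7b
6) 1617.251ms=30/7b +323.45ms=6/7b
7) 1940.701ms=36/7b +323.45ms=6/7b
Σ=6b of 6 (159bpm 6/8) — PASS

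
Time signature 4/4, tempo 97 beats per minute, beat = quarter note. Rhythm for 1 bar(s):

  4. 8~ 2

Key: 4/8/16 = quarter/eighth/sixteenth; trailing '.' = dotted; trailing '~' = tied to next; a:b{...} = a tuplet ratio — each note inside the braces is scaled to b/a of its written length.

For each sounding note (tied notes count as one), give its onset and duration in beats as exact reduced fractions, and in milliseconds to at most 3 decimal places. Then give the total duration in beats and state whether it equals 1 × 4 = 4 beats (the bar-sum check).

1) 0.0ms=0b +927.835ms=3/2b
2) 927.835ms=3/2b +1546.392ms=5/2b
Σ=4b of 4 (97bpm 4/4) — PASS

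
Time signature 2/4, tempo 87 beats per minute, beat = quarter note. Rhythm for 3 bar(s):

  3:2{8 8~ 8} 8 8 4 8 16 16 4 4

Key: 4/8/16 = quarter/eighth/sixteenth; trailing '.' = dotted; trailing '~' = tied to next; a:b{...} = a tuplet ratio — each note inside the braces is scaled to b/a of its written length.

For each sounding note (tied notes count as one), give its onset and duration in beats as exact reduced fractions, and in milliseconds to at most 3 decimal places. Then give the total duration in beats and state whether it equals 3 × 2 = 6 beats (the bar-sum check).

1) 0.0ms=0b +229.885ms=1/3b
2) 229.885ms=1/3b +459.77ms=2/3b
3) 689.655ms=1b +344.828ms=1/2b
4) 1034.483ms=3/2b +344.828ms=1/2b
5) 1379.31ms=2b +689.655ms=1b
6) 2068.966ms=3b +344.828ms=1/2b
7) 2413.793ms=7/2b +172.414ms=1/4b
8) 2586.207ms=15/4b +172.414ms=1/4b
9) 2758.621ms=4b +689.655ms=1b
10) 3448.276ms=5b +689.655ms=1b
Σ=6b of 6 (87bpm 2/4) — PASS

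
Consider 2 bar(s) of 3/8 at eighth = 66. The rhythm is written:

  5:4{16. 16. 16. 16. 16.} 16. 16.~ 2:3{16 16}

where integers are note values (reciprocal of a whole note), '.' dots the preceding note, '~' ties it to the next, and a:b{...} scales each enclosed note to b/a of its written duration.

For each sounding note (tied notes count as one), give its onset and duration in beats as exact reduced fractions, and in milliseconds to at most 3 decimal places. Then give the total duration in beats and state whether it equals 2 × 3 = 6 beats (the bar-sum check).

1) 0.0ms=0b +545.455ms=3/5b
2) 545.455ms=3/5b +545.455ms=3/5b
3) 1090.909ms=6/5b +545.455ms=3/5b
4) 1636.364ms=9/5b +545.455ms=3/5b
5) 2181.818ms=12/5b +545.455ms=3/5b
6) 2727.273ms=3b +681.818ms=3/4b
7) 3409.091ms=15/4b +1363.636ms=3/2b
8) 4772.727ms=21/4b +681.818ms=3/4b
Σ=6b of 6 (66bpm 3/8) — PASS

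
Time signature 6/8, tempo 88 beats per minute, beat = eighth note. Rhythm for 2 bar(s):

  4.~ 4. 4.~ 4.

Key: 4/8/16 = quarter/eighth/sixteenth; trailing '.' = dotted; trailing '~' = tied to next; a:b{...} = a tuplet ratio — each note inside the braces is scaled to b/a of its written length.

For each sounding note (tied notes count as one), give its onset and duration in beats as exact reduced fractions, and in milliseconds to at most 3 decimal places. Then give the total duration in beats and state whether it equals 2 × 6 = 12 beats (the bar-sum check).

1) 0.0ms=0b +4090.909ms=6b
2) 4090.909ms=6b +4090.909ms=6b
Σ=12b of 12 (88bpm 6/8) — PASS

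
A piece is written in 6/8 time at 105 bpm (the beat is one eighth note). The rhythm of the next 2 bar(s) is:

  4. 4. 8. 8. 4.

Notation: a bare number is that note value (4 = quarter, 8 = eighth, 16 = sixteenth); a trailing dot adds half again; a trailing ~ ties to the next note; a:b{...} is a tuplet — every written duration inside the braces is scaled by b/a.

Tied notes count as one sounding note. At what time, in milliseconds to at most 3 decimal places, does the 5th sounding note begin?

note 5 onset = 9b = 5142.857ms

1. 0.0ms @ 0 + 1714.286ms (3)
2. 1714.286ms @ 3 + 1714.286ms (3)
3. 3428.571ms @ 6 + 857.143ms (3/2)
4. 4285.714ms @ 15/2 + 857.143ms (3/2)
5. 5142.857ms @ 9 + 1714.286ms (3)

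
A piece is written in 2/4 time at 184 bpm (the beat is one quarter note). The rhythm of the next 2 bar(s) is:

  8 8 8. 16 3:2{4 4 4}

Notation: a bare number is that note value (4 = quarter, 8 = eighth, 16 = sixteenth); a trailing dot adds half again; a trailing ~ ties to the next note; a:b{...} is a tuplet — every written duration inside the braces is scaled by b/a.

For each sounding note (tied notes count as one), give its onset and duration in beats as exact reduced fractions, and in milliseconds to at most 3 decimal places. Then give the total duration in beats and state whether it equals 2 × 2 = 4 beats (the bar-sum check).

1) 0.0ms=0b +163.043ms=1/2b
2) 163.043ms=1/2b +163.043ms=1/2b
3) 326.087ms=1b +244.565ms=3/4b
4) 570.652ms=7/4b +81.522ms=1/4b
5) 652.174ms=2b +217.391ms=2/3b
6) 869.565ms=8/3b +217.391ms=2/3b
7) 1086.957ms=10/3b +217.391ms=2/3b
Σ=4b of 4 (184bpm 2/4) — PASS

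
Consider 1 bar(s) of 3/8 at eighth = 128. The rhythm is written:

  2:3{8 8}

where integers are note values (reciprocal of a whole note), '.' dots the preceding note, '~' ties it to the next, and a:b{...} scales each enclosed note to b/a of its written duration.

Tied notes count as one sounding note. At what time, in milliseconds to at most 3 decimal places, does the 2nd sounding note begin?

note 2 onset = 3/2b = 703.125ms

1. 0.0ms @ 0 + 703.125ms (3/2)
2. 703.125ms @ 3/2 + 703.125ms (3/2)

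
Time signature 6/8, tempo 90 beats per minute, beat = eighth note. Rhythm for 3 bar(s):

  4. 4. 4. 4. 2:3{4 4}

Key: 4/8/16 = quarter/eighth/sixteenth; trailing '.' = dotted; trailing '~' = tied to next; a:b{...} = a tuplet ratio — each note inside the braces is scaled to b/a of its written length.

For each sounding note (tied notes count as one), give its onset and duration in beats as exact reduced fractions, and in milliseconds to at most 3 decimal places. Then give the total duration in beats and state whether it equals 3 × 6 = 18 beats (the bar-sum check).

1) 0.0ms=0b +2000.0ms=3b
2) 2000.0ms=3b +2000.0ms=3b
3) 4000.0ms=6b +2000.0ms=3b
4) 6000.0ms=9b +2000.0ms=3b
5) 8000.0ms=12b +2000.0ms=3b
6) 10000.0ms=15b +2000.0ms=3b
Σ=18b of 18 (90bpm 6/8) — PASS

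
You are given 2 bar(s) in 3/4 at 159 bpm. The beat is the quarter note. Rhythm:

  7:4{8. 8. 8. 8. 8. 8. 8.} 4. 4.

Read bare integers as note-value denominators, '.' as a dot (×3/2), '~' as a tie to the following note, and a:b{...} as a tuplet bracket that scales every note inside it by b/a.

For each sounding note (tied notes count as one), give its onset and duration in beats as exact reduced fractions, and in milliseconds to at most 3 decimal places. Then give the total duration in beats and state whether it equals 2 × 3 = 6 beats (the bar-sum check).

1) 0.0ms=0b +161.725ms=3/7b
2) 161.725ms=3/7b +161.725ms=3/7b
3) 323.45ms=6/7b +161.725ms=3/7b
4) 485.175ms=9/7b +161.725ms=3/7b
5) 646.9ms=12/7b +161.725ms=3/7b
6) 808.625ms=15/7b +161.725ms=3/7b
7) 970.35ms=18/7b +161.725ms=3/7b
8) 1132.075ms=3b +566.038ms=3/2b
9) 1698.113ms=9/2b +566.038ms=3/2b
Σ=6b of 6 (159bpm 3/4) — PASS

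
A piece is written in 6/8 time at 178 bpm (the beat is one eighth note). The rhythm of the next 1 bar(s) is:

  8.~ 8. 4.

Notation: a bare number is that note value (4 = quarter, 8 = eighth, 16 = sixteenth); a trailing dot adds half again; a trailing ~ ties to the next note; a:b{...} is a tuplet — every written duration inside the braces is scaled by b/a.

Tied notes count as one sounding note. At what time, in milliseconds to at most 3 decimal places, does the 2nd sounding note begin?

1. 0.0ms @ 0 + 1011.236ms (3)
2. 1011.236ms @ 3 + 1011.236ms (3)

note 2 onset = 3b = 1011.236ms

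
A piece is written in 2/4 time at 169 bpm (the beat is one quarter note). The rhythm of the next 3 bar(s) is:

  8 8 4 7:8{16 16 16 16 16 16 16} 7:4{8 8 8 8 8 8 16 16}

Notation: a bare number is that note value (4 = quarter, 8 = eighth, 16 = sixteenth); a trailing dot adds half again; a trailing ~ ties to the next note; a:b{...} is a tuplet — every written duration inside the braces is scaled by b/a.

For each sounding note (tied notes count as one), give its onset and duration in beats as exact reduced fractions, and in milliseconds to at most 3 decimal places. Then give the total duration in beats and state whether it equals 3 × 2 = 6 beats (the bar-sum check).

1) 0.0ms=0b +177.515ms=1/2b
2) 177.515ms=1/2b +177.515ms=1/2b
3) 355.03ms=1b +355.03ms=1b
4) 710.059ms=2b +101.437ms=2/7b
5) 811.496ms=16/7b +101.437ms=2/7b
6) 912.933ms=18/7b +101.437ms=2/7b
7) 1014.37ms=20/7b +101.437ms=2/7b
8) 1115.807ms=22/7b +101.437ms=2/7b
9) 1217.244ms=24/7b +101.437ms=2/7b
10) 1318.681ms=26/7b +101.437ms=2/7b
11) 1420.118ms=4b +101.437ms=2/7b
12) 1521.555ms=30/7b +101.437ms=2/7b
13) 1622.992ms=32/7b +101.437ms=2/7b
14) 1724.429ms=34/7b +101.437ms=2/7b
15) 1825.866ms=36/7b +101.437ms=2/7b
16) 1927.303ms=38/7b +101.437ms=2/7b
17) 2028.74ms=40/7b +50.719ms=1/7b
18) 2079.459ms=41/7b +50.719ms=1/7b
Σ=6b of 6 (169bpm 2/4) — PASS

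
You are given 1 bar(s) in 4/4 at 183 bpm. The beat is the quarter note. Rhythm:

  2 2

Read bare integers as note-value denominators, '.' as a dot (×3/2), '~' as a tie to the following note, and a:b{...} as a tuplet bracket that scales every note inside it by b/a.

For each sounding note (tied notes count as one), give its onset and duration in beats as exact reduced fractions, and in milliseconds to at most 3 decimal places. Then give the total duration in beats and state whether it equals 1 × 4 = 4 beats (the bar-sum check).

1) 0.0ms=0b +655.738ms=2b
2) 655.738ms=2b +655.738ms=2b
Σ=4b of 4 (183bpm 4/4) — PASS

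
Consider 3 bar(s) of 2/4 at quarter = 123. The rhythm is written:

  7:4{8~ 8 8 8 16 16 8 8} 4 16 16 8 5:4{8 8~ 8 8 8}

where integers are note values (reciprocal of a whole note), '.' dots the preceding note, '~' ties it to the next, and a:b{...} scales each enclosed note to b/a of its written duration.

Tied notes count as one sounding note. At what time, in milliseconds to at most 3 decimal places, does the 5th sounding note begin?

note 5 onset = 9/7b = 627.178ms

1. 0.0ms @ 0 + 278.746ms (4/7)
2. 278.746ms @ 4/7 + 139.373ms (2/7)
3. 418.118ms @ 6/7 + 139.373ms (2/7)
4. 557.491ms @ 8/7 + 69.686ms (1/7)
5. 627.178ms @ 9/7 + 69.686ms (1/7)
6. 696.864ms @ 10/7 + 139.373ms (2/7)
7. 836.237ms @ 12/7 + 139.373ms (2/7)
8. 975.61ms @ 2 + 487.805ms (1)
9. 1463.415ms @ 3 + 121.951ms (1/4)
10. 1585.366ms @ 13/4 + 121.951ms (1/4)
11. 1707.317ms @ 7/2 + 243.902ms (1/2)
12. 1951.22ms @ 4 + 195.122ms (2/5)
13. 2146.341ms @ 22/5 + 390.244ms (4/5)
14. 2536.585ms @ 26/5 + 195.122ms (2/5)
15. 2731.707ms @ 28/5 + 195.122ms (2/5)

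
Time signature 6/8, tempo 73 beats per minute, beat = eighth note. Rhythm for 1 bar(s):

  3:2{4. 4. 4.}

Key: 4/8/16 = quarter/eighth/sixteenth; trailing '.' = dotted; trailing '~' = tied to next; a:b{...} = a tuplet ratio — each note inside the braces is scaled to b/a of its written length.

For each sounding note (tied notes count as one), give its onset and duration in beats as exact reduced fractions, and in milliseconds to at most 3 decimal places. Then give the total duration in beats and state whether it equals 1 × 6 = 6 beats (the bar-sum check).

1) 0.0ms=0b +1643.836ms=2b
2) 1643.836ms=2b +1643.836ms=2b
3) 3287.671ms=4b +1643.836ms=2b
Σ=6b of 6 (73bpm 6/8) — PASS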